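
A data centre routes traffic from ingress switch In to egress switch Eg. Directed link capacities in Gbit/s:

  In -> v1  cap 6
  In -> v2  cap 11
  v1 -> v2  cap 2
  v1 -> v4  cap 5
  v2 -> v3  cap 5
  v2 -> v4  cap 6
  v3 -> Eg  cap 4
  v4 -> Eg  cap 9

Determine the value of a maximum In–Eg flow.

13

Augment In→v1→v4→Eg: bottleneck 5, flow now 5.
Augment In→v2→v3→Eg: bottleneck 4, flow now 9.
Augment In→v2→v4→Eg: bottleneck 4, flow now 13.
No augmenting path remains; maximum flow = 13.
In the residual graph, reachable from In: {In, v1, v2, v3, v4}.
Min-cut edges: v3→Eg (4), v4→Eg (9); capacity 4 + 9 = 13.
This cut is saturated, so no flow can exceed 13.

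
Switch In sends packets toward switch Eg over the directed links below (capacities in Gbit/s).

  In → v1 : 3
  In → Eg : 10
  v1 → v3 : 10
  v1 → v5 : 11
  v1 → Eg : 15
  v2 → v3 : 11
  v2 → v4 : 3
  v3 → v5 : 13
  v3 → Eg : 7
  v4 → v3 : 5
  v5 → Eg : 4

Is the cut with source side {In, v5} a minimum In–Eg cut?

No — its capacity is 17, but the minimum cut has capacity 13.

Given cut capacity: 3 + 10 + 4 = 17.
Augment In→Eg: bottleneck 10, flow now 10.
Augment In→v1→Eg: bottleneck 3, flow now 13.
No augmenting path remains; maximum flow = 13.
In the residual graph, reachable from In: {In}.
Min-cut edges: In→v1 (3), In→Eg (10); capacity 3 + 10 = 13.
Cut capacity 17 exceeds the max flow 13, so it is not minimum.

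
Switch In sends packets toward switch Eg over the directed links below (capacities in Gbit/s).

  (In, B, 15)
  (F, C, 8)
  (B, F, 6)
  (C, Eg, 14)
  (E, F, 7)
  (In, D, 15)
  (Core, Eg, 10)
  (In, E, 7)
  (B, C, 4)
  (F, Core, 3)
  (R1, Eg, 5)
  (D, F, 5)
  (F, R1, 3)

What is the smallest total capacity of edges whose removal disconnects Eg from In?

18

Augment In→B→C→Eg: bottleneck 4, flow now 4.
Augment In→B→F→R1→Eg: bottleneck 3, flow now 7.
Augment In→B→F→Core→Eg: bottleneck 3, flow now 10.
Augment In→E→F→C→Eg: bottleneck 7, flow now 17.
Augment In→D→F→C→Eg: bottleneck 1, flow now 18.
No augmenting path remains; maximum flow = 18.
By max-flow min-cut, the minimum cut capacity equals the max flow.
In the residual graph, reachable from In: {In, B, E, D, F}.
Min-cut edges: B→C (4), F→R1 (3), F→Core (3), F→C (8); capacity 4 + 3 + 3 + 8 = 18.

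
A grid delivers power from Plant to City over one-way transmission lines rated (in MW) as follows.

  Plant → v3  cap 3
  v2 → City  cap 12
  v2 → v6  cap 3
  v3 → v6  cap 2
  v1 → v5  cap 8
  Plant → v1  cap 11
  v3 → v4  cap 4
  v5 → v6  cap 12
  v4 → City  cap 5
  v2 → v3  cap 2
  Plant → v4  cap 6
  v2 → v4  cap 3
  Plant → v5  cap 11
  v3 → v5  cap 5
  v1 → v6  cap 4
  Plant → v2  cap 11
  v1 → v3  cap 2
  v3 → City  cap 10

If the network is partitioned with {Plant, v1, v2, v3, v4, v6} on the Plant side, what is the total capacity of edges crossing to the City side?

51

Edges leaving {Plant, v1, v2, v3, v4, v6}: Plant→v5 (11), v1→v5 (8), v2→City (12), v3→v5 (5), v3→City (10), v4→City (5).
Cut capacity = 11 + 8 + 12 + 5 + 10 + 5 = 51.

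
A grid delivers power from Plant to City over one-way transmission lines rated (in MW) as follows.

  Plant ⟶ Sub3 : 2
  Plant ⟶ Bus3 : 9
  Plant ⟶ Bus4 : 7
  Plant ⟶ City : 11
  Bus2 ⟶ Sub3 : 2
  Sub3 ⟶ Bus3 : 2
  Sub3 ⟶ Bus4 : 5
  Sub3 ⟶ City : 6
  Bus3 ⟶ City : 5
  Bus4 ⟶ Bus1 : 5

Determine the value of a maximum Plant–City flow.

Augment Plant→City: bottleneck 11, flow now 11.
Augment Plant→Sub3→City: bottleneck 2, flow now 13.
Augment Plant→Bus3→City: bottleneck 5, flow now 18.
No augmenting path remains; maximum flow = 18.
In the residual graph, reachable from Plant: {Plant, Bus3, Bus4, Bus1}.
Min-cut edges: Plant→Sub3 (2), Plant→City (11), Bus3→City (5); capacity 2 + 11 + 5 = 18.
This cut is saturated, so no flow can exceed 18.

18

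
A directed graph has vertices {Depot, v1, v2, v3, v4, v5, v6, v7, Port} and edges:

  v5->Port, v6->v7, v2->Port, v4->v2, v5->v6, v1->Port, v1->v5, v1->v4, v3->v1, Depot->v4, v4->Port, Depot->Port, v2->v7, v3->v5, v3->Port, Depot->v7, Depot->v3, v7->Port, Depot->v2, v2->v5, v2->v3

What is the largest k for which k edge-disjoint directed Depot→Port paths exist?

5

Assign every edge capacity 1; by Menger, the answer equals the max flow.
Path Depot→Port (+1); total 1.
Path Depot→v2→Port (+1); total 2.
Path Depot→v3→Port (+1); total 3.
Path Depot→v4→Port (+1); total 4.
Path Depot→v7→Port (+1); total 5.
No residual Depot→Port path; max flow = 5.
Certifying cut of size 5: {Depot→Port, Depot→v2, Depot→v3, Depot→v4, Depot→v7}.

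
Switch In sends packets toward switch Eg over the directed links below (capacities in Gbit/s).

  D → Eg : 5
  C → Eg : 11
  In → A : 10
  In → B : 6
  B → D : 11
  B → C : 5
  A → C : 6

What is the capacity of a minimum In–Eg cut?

Augment In→A→C→Eg: bottleneck 6, flow now 6.
Augment In→B→C→Eg: bottleneck 5, flow now 11.
Augment In→B→D→Eg: bottleneck 1, flow now 12.
No augmenting path remains; maximum flow = 12.
By max-flow min-cut, the minimum cut capacity equals the max flow.
In the residual graph, reachable from In: {In, A}.
Min-cut edges: In→B (6), A→C (6); capacity 6 + 6 = 12.

12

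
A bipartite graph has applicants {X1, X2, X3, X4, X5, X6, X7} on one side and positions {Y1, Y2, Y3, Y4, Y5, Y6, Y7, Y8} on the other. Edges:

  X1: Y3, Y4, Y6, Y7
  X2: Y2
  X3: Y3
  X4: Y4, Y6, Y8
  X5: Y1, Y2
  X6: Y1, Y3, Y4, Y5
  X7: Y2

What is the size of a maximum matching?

Unit-capacity flow: source→left, listed edges, right→sink; max matching = max flow.
Augmenting path X1→Y3 (+1); matched 1.
Augmenting path X2→Y2 (+1); matched 2.
Augmenting path X4→Y4 (+1); matched 3.
Augmenting path X5→Y1 (+1); matched 4.
Augmenting path X6→Y5 (+1); matched 5.
Augmenting path X3→Y3→X1→Y6 (+1); matched 6.
No augmenting path remains; maximum matching = 6.
König certificate: {X1, X3, X4, X5, X6, Y2} is a vertex cover of size 6 (every listed pair touches it), so no matching can be larger.

6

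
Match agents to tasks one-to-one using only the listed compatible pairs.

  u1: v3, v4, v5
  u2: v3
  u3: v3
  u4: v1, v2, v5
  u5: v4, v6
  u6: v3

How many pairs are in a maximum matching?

Unit-capacity flow: source→left, listed edges, right→sink; max matching = max flow.
Augmenting path u1→v3 (+1); matched 1.
Augmenting path u4→v1 (+1); matched 2.
Augmenting path u5→v4 (+1); matched 3.
Augmenting path u2→v3→u1→v5 (+1); matched 4.
No augmenting path remains; maximum matching = 4.
König certificate: {u1, u4, u5, v3} is a vertex cover of size 4 (every listed pair touches it), so no matching can be larger.

4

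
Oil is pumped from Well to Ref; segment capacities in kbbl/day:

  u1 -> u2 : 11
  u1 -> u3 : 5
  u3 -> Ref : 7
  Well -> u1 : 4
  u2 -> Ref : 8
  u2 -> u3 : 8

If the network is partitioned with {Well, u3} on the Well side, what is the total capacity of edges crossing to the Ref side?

11

Edges leaving {Well, u3}: Well→u1 (4), u3→Ref (7).
Cut capacity = 4 + 7 = 11.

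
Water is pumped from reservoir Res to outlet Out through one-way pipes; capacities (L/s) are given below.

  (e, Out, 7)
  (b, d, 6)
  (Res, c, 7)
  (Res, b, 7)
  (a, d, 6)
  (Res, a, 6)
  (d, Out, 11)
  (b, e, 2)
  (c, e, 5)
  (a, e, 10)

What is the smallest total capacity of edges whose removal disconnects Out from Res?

18

Augment Res→a→d→Out: bottleneck 6, flow now 6.
Augment Res→b→d→Out: bottleneck 5, flow now 11.
Augment Res→b→e→Out: bottleneck 2, flow now 13.
Augment Res→c→e→Out: bottleneck 5, flow now 18.
No augmenting path remains; maximum flow = 18.
By max-flow min-cut, the minimum cut capacity equals the max flow.
In the residual graph, reachable from Res: {Res, c}.
Min-cut edges: Res→a (6), Res→b (7), c→e (5); capacity 6 + 7 + 5 = 18.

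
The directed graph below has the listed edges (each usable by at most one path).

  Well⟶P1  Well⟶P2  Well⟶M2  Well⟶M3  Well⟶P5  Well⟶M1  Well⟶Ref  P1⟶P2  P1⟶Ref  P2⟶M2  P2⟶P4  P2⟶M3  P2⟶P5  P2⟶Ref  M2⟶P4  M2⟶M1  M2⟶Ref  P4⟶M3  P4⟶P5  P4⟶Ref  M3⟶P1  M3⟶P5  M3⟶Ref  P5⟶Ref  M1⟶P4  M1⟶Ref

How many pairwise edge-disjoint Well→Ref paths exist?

7

Assign every edge capacity 1; by Menger, the answer equals the max flow.
Path Well→Ref (+1); total 1.
Path Well→P1→Ref (+1); total 2.
Path Well→P2→Ref (+1); total 3.
Path Well→M2→Ref (+1); total 4.
Path Well→M3→Ref (+1); total 5.
Path Well→P5→Ref (+1); total 6.
Path Well→M1→Ref (+1); total 7.
No residual Well→Ref path; max flow = 7.
Certifying cut of size 7: {Well→M1, Well→M2, Well→M3, Well→P1, Well→P2, Well→P5, Well→Ref}.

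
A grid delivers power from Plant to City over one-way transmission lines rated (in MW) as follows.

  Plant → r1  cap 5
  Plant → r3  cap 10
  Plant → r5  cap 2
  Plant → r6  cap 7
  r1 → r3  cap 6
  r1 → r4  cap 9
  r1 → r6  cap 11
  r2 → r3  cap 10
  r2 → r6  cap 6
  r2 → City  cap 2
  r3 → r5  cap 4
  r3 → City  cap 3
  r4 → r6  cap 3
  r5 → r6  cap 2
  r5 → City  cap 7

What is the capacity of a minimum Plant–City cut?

9

Augment Plant→r3→City: bottleneck 3, flow now 3.
Augment Plant→r5→City: bottleneck 2, flow now 5.
Augment Plant→r3→r5→City: bottleneck 4, flow now 9.
No augmenting path remains; maximum flow = 9.
By max-flow min-cut, the minimum cut capacity equals the max flow.
In the residual graph, reachable from Plant: {Plant, r1, r3, r4, r6}.
Min-cut edges: Plant→r5 (2), r3→r5 (4), r3→City (3); capacity 2 + 4 + 3 = 9.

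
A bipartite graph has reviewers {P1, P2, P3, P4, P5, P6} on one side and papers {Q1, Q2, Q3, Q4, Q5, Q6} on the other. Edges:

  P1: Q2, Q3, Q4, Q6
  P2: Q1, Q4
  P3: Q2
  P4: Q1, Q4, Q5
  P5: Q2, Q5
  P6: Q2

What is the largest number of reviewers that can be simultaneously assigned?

Unit-capacity flow: source→left, listed edges, right→sink; max matching = max flow.
Augmenting path P1→Q2 (+1); matched 1.
Augmenting path P2→Q1 (+1); matched 2.
Augmenting path P4→Q4 (+1); matched 3.
Augmenting path P5→Q5 (+1); matched 4.
Augmenting path P3→Q2→P1→Q3 (+1); matched 5.
No augmenting path remains; maximum matching = 5.
König certificate: {P1, P2, P4, P5, Q2} is a vertex cover of size 5 (every listed pair touches it), so no matching can be larger.

5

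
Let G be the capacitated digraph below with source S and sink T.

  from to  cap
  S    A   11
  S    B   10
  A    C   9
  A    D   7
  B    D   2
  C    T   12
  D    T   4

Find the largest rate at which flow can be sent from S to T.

13

Augment S→A→C→T: bottleneck 9, flow now 9.
Augment S→A→D→T: bottleneck 2, flow now 11.
Augment S→B→D→T: bottleneck 2, flow now 13.
No augmenting path remains; maximum flow = 13.
In the residual graph, reachable from S: {S, B}.
Min-cut edges: S→A (11), B→D (2); capacity 11 + 2 = 13.
This cut is saturated, so no flow can exceed 13.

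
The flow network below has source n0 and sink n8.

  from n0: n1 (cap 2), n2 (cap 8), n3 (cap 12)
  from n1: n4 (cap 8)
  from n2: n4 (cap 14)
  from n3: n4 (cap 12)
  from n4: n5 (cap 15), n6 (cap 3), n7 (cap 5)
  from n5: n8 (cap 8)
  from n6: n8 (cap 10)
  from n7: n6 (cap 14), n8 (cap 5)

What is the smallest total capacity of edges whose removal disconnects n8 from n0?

16

Augment n0→n1→n4→n5→n8: bottleneck 2, flow now 2.
Augment n0→n2→n4→n5→n8: bottleneck 6, flow now 8.
Augment n0→n2→n4→n6→n8: bottleneck 2, flow now 10.
Augment n0→n3→n4→n6→n8: bottleneck 1, flow now 11.
Augment n0→n3→n4→n7→n8: bottleneck 5, flow now 16.
No augmenting path remains; maximum flow = 16.
By max-flow min-cut, the minimum cut capacity equals the max flow.
In the residual graph, reachable from n0: {n0, n1, n2, n3, n4, n5}.
Min-cut edges: n4→n6 (3), n4→n7 (5), n5→n8 (8); capacity 3 + 5 + 8 = 16.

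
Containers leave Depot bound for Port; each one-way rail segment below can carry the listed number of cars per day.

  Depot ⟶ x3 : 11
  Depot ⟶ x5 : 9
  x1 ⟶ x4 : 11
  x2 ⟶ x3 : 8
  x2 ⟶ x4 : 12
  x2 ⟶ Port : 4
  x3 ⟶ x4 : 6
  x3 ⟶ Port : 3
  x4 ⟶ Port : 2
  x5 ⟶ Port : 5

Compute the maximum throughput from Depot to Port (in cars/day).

Augment Depot→x3→Port: bottleneck 3, flow now 3.
Augment Depot→x5→Port: bottleneck 5, flow now 8.
Augment Depot→x3→x4→Port: bottleneck 2, flow now 10.
No augmenting path remains; maximum flow = 10.
In the residual graph, reachable from Depot: {Depot, x3, x4, x5}.
Min-cut edges: x3→Port (3), x4→Port (2), x5→Port (5); capacity 3 + 2 + 5 = 10.
This cut is saturated, so no flow can exceed 10.

10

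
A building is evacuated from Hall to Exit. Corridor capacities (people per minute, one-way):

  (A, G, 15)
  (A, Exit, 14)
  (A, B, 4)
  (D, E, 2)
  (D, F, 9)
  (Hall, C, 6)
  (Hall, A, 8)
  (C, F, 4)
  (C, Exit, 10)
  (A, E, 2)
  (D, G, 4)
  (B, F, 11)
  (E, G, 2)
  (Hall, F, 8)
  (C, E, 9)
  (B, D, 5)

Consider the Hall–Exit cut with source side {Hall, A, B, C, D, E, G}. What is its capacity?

56

Edges leaving {Hall, A, B, C, D, E, G}: Hall→F (8), A→Exit (14), B→F (11), C→F (4), C→Exit (10), D→F (9).
Cut capacity = 8 + 14 + 11 + 4 + 10 + 9 = 56.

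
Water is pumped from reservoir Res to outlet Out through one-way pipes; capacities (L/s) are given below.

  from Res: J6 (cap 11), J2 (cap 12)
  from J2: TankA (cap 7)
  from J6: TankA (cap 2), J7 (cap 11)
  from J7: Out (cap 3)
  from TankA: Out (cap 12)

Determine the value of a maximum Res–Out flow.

12

Augment Res→J2→TankA→Out: bottleneck 7, flow now 7.
Augment Res→J6→J7→Out: bottleneck 3, flow now 10.
Augment Res→J6→TankA→Out: bottleneck 2, flow now 12.
No augmenting path remains; maximum flow = 12.
In the residual graph, reachable from Res: {Res, J2, J6, J7}.
Min-cut edges: J2→TankA (7), J6→TankA (2), J7→Out (3); capacity 7 + 2 + 3 = 12.
This cut is saturated, so no flow can exceed 12.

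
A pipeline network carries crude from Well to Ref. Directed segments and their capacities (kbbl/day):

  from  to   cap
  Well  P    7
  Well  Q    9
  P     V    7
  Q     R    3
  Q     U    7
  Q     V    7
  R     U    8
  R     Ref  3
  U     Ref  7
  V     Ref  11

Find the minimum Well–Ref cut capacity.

Augment Well→P→V→Ref: bottleneck 7, flow now 7.
Augment Well→Q→R→Ref: bottleneck 3, flow now 10.
Augment Well→Q→U→Ref: bottleneck 6, flow now 16.
No augmenting path remains; maximum flow = 16.
By max-flow min-cut, the minimum cut capacity equals the max flow.
In the residual graph, reachable from Well: {Well}.
Min-cut edges: Well→P (7), Well→Q (9); capacity 7 + 9 = 16.

16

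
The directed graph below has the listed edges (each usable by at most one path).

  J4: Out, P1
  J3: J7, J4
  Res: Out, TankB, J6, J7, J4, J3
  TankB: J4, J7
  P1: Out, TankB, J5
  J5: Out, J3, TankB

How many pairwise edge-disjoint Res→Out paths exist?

Assign every edge capacity 1; by Menger, the answer equals the max flow.
Path Res→Out (+1); total 1.
Path Res→J4→Out (+1); total 2.
Path Res→TankB→J4→P1→Out (+1); total 3.
No residual Res→Out path; max flow = 3.
Certifying cut of size 3: {J4→Out, J4→P1, Res→Out}.

3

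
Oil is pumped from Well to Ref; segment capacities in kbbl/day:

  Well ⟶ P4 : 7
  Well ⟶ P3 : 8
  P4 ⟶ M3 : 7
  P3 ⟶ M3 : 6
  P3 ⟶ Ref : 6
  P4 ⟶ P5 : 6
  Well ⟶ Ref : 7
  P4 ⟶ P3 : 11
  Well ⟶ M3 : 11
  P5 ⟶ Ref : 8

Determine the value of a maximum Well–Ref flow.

Augment Well→Ref: bottleneck 7, flow now 7.
Augment Well→P3→Ref: bottleneck 6, flow now 13.
Augment Well→P4→P5→Ref: bottleneck 6, flow now 19.
No augmenting path remains; maximum flow = 19.
In the residual graph, reachable from Well: {Well, P4, P3, M3}.
Min-cut edges: Well→Ref (7), P4→P5 (6), P3→Ref (6); capacity 7 + 6 + 6 = 19.
This cut is saturated, so no flow can exceed 19.

19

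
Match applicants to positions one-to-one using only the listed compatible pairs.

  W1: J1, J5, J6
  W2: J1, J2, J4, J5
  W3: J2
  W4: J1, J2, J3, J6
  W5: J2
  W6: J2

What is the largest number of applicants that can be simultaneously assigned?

4

Unit-capacity flow: source→left, listed edges, right→sink; max matching = max flow.
Augmenting path W1→J1 (+1); matched 1.
Augmenting path W2→J2 (+1); matched 2.
Augmenting path W4→J3 (+1); matched 3.
Augmenting path W3→J2→W2→J4 (+1); matched 4.
No augmenting path remains; maximum matching = 4.
König certificate: {W1, W2, W4, J2} is a vertex cover of size 4 (every listed pair touches it), so no matching can be larger.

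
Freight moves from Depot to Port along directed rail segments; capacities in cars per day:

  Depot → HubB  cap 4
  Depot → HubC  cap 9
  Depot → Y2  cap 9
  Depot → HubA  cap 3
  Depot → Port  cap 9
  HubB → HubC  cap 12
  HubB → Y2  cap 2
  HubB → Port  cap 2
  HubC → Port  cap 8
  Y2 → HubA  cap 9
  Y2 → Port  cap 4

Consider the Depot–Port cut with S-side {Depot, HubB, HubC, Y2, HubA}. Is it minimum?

Given cut capacity: 9 + 2 + 8 + 4 = 23.
Augment Depot→Port: bottleneck 9, flow now 9.
Augment Depot→HubB→Port: bottleneck 2, flow now 11.
Augment Depot→HubC→Port: bottleneck 8, flow now 19.
Augment Depot→Y2→Port: bottleneck 4, flow now 23.
No augmenting path remains; maximum flow = 23.
Cut capacity 23 equals the max flow, so it is a minimum cut.

Yes — it is a minimum cut (capacity 23).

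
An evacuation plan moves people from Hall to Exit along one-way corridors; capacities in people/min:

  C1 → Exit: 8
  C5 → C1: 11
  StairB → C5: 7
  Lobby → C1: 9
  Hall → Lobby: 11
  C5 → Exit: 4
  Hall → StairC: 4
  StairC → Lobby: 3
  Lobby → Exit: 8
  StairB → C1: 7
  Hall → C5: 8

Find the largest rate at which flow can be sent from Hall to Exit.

20

Augment Hall→C5→Exit: bottleneck 4, flow now 4.
Augment Hall→Lobby→Exit: bottleneck 8, flow now 12.
Augment Hall→C5→C1→Exit: bottleneck 4, flow now 16.
Augment Hall→Lobby→C1→Exit: bottleneck 3, flow now 19.
Augment Hall→StairC→Lobby→C1→Exit: bottleneck 1, flow now 20.
No augmenting path remains; maximum flow = 20.
In the residual graph, reachable from Hall: {Hall, C5, StairC, Lobby, C1}.
Min-cut edges: C5→Exit (4), Lobby→Exit (8), C1→Exit (8); capacity 4 + 8 + 8 = 20.
This cut is saturated, so no flow can exceed 20.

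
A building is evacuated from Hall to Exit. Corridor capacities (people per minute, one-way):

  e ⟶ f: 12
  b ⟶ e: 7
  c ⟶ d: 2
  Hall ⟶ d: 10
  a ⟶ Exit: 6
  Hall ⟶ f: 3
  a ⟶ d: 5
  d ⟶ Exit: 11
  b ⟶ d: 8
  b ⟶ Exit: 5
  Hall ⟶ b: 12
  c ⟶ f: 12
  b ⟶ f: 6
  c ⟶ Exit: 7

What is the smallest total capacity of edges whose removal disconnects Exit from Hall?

16

Augment Hall→b→Exit: bottleneck 5, flow now 5.
Augment Hall→d→Exit: bottleneck 10, flow now 15.
Augment Hall→b→d→Exit: bottleneck 1, flow now 16.
No augmenting path remains; maximum flow = 16.
By max-flow min-cut, the minimum cut capacity equals the max flow.
In the residual graph, reachable from Hall: {Hall, b, d, e, f}.
Min-cut edges: b→Exit (5), d→Exit (11); capacity 5 + 11 = 16.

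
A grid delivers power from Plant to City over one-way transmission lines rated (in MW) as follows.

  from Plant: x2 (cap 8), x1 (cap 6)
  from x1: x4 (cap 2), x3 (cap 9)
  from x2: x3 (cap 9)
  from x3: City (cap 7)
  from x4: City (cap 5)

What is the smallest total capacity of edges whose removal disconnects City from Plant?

9

Augment Plant→x1→x3→City: bottleneck 6, flow now 6.
Augment Plant→x2→x3→City: bottleneck 1, flow now 7.
Augment Plant→x2→x3→x1→x4→City: bottleneck 2, flow now 9. (uses reverse residual edge)
No augmenting path remains; maximum flow = 9.
By max-flow min-cut, the minimum cut capacity equals the max flow.
In the residual graph, reachable from Plant: {Plant, x1, x2, x3}.
Min-cut edges: x1→x4 (2), x3→City (7); capacity 2 + 7 = 9.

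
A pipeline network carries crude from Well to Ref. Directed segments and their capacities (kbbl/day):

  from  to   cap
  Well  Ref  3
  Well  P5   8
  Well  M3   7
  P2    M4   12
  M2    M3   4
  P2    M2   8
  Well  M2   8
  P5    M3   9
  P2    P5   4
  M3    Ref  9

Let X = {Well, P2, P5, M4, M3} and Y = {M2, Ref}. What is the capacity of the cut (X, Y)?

28

Edges leaving {Well, P2, P5, M4, M3}: Well→M2 (8), Well→Ref (3), P2→M2 (8), M3→Ref (9).
Cut capacity = 8 + 3 + 8 + 9 = 28.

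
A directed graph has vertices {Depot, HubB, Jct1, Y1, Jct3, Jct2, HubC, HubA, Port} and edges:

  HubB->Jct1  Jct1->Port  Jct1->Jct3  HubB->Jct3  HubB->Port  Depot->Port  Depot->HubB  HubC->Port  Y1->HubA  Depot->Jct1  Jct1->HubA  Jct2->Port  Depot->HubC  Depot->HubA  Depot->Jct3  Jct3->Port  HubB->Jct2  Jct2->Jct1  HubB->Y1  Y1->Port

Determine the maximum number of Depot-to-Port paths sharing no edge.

5

Assign every edge capacity 1; by Menger, the answer equals the max flow.
Path Depot→Port (+1); total 1.
Path Depot→HubB→Port (+1); total 2.
Path Depot→Jct1→Port (+1); total 3.
Path Depot→Jct3→Port (+1); total 4.
Path Depot→HubC→Port (+1); total 5.
No residual Depot→Port path; max flow = 5.
Certifying cut of size 5: {Depot→HubB, Depot→HubC, Depot→Jct1, Depot→Jct3, Depot→Port}.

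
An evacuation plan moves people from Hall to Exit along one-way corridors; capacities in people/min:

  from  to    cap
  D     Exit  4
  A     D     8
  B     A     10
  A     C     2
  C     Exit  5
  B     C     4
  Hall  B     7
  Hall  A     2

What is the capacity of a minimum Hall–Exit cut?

Augment Hall→A→C→Exit: bottleneck 2, flow now 2.
Augment Hall→B→C→Exit: bottleneck 3, flow now 5.
Augment Hall→B→A→D→Exit: bottleneck 4, flow now 9.
No augmenting path remains; maximum flow = 9.
By max-flow min-cut, the minimum cut capacity equals the max flow.
In the residual graph, reachable from Hall: {Hall}.
Min-cut edges: Hall→A (2), Hall→B (7); capacity 2 + 7 = 9.

9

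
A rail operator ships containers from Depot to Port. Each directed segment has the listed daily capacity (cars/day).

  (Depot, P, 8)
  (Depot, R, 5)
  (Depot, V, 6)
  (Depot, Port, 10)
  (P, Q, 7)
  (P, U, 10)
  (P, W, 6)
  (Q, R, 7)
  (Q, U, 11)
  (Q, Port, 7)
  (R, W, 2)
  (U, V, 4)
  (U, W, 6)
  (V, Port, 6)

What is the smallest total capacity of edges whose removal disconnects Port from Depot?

Augment Depot→Port: bottleneck 10, flow now 10.
Augment Depot→V→Port: bottleneck 6, flow now 16.
Augment Depot→P→Q→Port: bottleneck 7, flow now 23.
No augmenting path remains; maximum flow = 23.
By max-flow min-cut, the minimum cut capacity equals the max flow.
In the residual graph, reachable from Depot: {Depot, P, R, U, V, W}.
Min-cut edges: Depot→Port (10), P→Q (7), V→Port (6); capacity 10 + 7 + 6 = 23.

23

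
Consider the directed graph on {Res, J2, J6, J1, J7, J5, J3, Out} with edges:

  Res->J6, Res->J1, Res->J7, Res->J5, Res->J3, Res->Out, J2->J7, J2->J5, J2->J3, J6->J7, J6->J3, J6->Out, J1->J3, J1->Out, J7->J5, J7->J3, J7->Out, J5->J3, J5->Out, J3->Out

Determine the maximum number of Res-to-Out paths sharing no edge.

Assign every edge capacity 1; by Menger, the answer equals the max flow.
Path Res→Out (+1); total 1.
Path Res→J6→Out (+1); total 2.
Path Res→J1→Out (+1); total 3.
Path Res→J7→Out (+1); total 4.
Path Res→J5→Out (+1); total 5.
Path Res→J3→Out (+1); total 6.
No residual Res→Out path; max flow = 6.
Certifying cut of size 6: {Res→J1, Res→J3, Res→J5, Res→J6, Res→J7, Res→Out}.

6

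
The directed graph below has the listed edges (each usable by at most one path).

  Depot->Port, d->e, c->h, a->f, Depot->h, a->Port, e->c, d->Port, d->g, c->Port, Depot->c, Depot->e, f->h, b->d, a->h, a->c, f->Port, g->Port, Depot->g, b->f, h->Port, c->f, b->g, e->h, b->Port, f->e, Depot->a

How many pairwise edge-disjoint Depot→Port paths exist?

Assign every edge capacity 1; by Menger, the answer equals the max flow.
Path Depot→Port (+1); total 1.
Path Depot→a→Port (+1); total 2.
Path Depot→c→Port (+1); total 3.
Path Depot→g→Port (+1); total 4.
Path Depot→h→Port (+1); total 5.
Path Depot→e→c→f→Port (+1); total 6.
No residual Depot→Port path; max flow = 6.
Certifying cut of size 6: {Depot→Port, Depot→a, Depot→c, Depot→e, Depot→g, Depot→h}.

6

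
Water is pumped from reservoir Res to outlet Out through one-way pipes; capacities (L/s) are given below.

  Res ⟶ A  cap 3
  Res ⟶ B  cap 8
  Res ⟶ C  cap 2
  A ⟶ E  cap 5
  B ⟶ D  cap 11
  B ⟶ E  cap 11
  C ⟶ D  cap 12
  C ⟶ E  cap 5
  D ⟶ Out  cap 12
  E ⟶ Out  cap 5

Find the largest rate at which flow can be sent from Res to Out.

13

Augment Res→A→E→Out: bottleneck 3, flow now 3.
Augment Res→B→D→Out: bottleneck 8, flow now 11.
Augment Res→C→D→Out: bottleneck 2, flow now 13.
No augmenting path remains; maximum flow = 13.
In the residual graph, reachable from Res: {Res}.
Min-cut edges: Res→A (3), Res→B (8), Res→C (2); capacity 3 + 8 + 2 = 13.
This cut is saturated, so no flow can exceed 13.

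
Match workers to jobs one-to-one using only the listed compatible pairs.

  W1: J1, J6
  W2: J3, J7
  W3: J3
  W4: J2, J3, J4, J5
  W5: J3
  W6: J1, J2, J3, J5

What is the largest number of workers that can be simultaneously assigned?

Unit-capacity flow: source→left, listed edges, right→sink; max matching = max flow.
Augmenting path W1→J1 (+1); matched 1.
Augmenting path W2→J3 (+1); matched 2.
Augmenting path W4→J2 (+1); matched 3.
Augmenting path W6→J5 (+1); matched 4.
Augmenting path W3→J3→W2→J7 (+1); matched 5.
No augmenting path remains; maximum matching = 5.
König certificate: {W1, W2, W4, W6, J3} is a vertex cover of size 5 (every listed pair touches it), so no matching can be larger.

5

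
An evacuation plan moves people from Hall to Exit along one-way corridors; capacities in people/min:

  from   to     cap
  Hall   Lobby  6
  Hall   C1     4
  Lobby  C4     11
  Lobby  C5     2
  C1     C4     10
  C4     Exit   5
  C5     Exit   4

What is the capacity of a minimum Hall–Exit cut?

7

Augment Hall→Lobby→C4→Exit: bottleneck 5, flow now 5.
Augment Hall→Lobby→C5→Exit: bottleneck 1, flow now 6.
Augment Hall→C1→C4→Lobby→C5→Exit: bottleneck 1, flow now 7. (uses reverse residual edge)
No augmenting path remains; maximum flow = 7.
By max-flow min-cut, the minimum cut capacity equals the max flow.
In the residual graph, reachable from Hall: {Hall, Lobby, C1, C4}.
Min-cut edges: Lobby→C5 (2), C4→Exit (5); capacity 2 + 5 = 7.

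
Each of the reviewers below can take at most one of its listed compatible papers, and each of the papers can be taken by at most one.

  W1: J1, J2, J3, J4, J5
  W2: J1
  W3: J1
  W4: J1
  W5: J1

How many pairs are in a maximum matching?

2

Unit-capacity flow: source→left, listed edges, right→sink; max matching = max flow.
Augmenting path W1→J1 (+1); matched 1.
Augmenting path W2→J1→W1→J2 (+1); matched 2.
No augmenting path remains; maximum matching = 2.
König certificate: {W1, J1} is a vertex cover of size 2 (every listed pair touches it), so no matching can be larger.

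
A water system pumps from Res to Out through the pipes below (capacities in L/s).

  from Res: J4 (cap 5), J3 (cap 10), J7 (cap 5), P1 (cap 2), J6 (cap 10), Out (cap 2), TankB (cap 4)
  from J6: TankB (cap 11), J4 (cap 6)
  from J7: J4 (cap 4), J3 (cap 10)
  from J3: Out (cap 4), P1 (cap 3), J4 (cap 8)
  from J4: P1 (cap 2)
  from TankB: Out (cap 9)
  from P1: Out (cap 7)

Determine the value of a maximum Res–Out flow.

Augment Res→Out: bottleneck 2, flow now 2.
Augment Res→J3→Out: bottleneck 4, flow now 6.
Augment Res→TankB→Out: bottleneck 4, flow now 10.
Augment Res→P1→Out: bottleneck 2, flow now 12.
Augment Res→J6→TankB→Out: bottleneck 5, flow now 17.
Augment Res→J3→P1→Out: bottleneck 3, flow now 20.
Augment Res→J4→P1→Out: bottleneck 2, flow now 22.
No augmenting path remains; maximum flow = 22.
In the residual graph, reachable from Res: {Res, J6, J7, J3, J4, TankB}.
Min-cut edges: Res→P1 (2), Res→Out (2), J3→P1 (3), J3→Out (4), J4→P1 (2), TankB→Out (9); capacity 2 + 2 + 3 + 4 + 2 + 9 = 22.
This cut is saturated, so no flow can exceed 22.

22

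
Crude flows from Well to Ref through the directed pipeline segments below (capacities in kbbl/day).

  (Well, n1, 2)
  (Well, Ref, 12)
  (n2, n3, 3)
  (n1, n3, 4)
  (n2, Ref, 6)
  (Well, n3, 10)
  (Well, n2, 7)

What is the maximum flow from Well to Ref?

18

Augment Well→Ref: bottleneck 12, flow now 12.
Augment Well→n2→Ref: bottleneck 6, flow now 18.
No augmenting path remains; maximum flow = 18.
In the residual graph, reachable from Well: {Well, n1, n2, n3}.
Min-cut edges: Well→Ref (12), n2→Ref (6); capacity 12 + 6 = 18.
This cut is saturated, so no flow can exceed 18.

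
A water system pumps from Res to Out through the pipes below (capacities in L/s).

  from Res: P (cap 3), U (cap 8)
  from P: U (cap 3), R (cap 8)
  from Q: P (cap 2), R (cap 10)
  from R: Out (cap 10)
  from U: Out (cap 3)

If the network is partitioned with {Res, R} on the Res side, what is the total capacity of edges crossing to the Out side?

21

Edges leaving {Res, R}: Res→P (3), Res→U (8), R→Out (10).
Cut capacity = 3 + 8 + 10 = 21.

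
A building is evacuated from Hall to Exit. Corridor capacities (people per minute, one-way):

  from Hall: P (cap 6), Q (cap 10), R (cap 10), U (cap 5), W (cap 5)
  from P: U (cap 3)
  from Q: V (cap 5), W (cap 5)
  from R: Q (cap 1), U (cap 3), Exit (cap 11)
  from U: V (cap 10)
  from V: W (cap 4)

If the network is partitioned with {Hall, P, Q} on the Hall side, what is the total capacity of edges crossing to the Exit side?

33

Edges leaving {Hall, P, Q}: Hall→R (10), Hall→U (5), Hall→W (5), P→U (3), Q→V (5), Q→W (5).
Cut capacity = 10 + 5 + 5 + 3 + 5 + 5 = 33.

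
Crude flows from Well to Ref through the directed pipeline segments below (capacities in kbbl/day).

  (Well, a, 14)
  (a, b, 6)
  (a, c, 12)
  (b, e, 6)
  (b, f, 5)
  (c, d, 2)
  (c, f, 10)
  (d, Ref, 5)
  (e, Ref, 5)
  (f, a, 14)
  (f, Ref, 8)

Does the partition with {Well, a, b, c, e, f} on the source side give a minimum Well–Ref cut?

No — its capacity is 15, but the minimum cut has capacity 14.

Given cut capacity: 2 + 5 + 8 = 15.
Augment Well→a→b→e→Ref: bottleneck 5, flow now 5.
Augment Well→a→b→f→Ref: bottleneck 1, flow now 6.
Augment Well→a→c→d→Ref: bottleneck 2, flow now 8.
Augment Well→a→c→f→Ref: bottleneck 6, flow now 14.
No augmenting path remains; maximum flow = 14.
In the residual graph, reachable from Well: {Well}.
Min-cut edges: Well→a (14); capacity 14 = 14.
Cut capacity 15 exceeds the max flow 14, so it is not minimum.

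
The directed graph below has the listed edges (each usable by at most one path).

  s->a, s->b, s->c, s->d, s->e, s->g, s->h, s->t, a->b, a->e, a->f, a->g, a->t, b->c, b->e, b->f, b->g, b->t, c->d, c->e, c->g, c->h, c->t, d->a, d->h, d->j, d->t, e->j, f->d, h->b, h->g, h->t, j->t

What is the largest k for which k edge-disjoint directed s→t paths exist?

7

Assign every edge capacity 1; by Menger, the answer equals the max flow.
Path s→t (+1); total 1.
Path s→a→t (+1); total 2.
Path s→b→t (+1); total 3.
Path s→c→t (+1); total 4.
Path s→d→t (+1); total 5.
Path s→h→t (+1); total 6.
Path s→e→j→t (+1); total 7.
No residual s→t path; max flow = 7.
Certifying cut of size 7: {s→a, s→b, s→c, s→d, s→e, s→h, s→t}.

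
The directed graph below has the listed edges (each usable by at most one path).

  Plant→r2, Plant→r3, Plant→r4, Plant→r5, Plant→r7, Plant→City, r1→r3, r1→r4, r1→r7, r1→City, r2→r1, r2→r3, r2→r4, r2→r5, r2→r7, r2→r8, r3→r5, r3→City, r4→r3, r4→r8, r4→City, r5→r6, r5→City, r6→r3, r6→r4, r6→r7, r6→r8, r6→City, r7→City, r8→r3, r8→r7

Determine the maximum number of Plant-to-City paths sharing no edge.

6

Assign every edge capacity 1; by Menger, the answer equals the max flow.
Path Plant→City (+1); total 1.
Path Plant→r3→City (+1); total 2.
Path Plant→r4→City (+1); total 3.
Path Plant→r5→City (+1); total 4.
Path Plant→r7→City (+1); total 5.
Path Plant→r2→r1→City (+1); total 6.
No residual Plant→City path; max flow = 6.
Certifying cut of size 6: {Plant→City, Plant→r2, Plant→r3, Plant→r4, Plant→r5, Plant→r7}.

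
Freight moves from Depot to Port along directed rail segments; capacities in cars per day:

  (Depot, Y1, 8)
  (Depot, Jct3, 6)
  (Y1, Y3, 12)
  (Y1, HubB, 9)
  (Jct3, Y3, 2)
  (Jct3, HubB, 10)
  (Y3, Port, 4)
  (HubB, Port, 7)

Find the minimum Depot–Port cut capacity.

Augment Depot→Y1→Y3→Port: bottleneck 4, flow now 4.
Augment Depot→Y1→HubB→Port: bottleneck 4, flow now 8.
Augment Depot→Jct3→HubB→Port: bottleneck 3, flow now 11.
No augmenting path remains; maximum flow = 11.
By max-flow min-cut, the minimum cut capacity equals the max flow.
In the residual graph, reachable from Depot: {Depot, Y1, Jct3, Y3, HubB}.
Min-cut edges: Y3→Port (4), HubB→Port (7); capacity 4 + 7 = 11.

11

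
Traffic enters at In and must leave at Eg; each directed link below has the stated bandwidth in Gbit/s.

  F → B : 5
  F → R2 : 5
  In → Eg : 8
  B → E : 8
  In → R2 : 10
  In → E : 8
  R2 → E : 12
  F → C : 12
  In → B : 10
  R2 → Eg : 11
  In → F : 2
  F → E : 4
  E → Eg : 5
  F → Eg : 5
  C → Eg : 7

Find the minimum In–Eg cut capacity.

Augment In→Eg: bottleneck 8, flow now 8.
Augment In→F→Eg: bottleneck 2, flow now 10.
Augment In→R2→Eg: bottleneck 10, flow now 20.
Augment In→E→Eg: bottleneck 5, flow now 25.
No augmenting path remains; maximum flow = 25.
By max-flow min-cut, the minimum cut capacity equals the max flow.
In the residual graph, reachable from In: {In, B, E}.
Min-cut edges: In→F (2), In→R2 (10), In→Eg (8), E→Eg (5); capacity 2 + 10 + 8 + 5 = 25.

25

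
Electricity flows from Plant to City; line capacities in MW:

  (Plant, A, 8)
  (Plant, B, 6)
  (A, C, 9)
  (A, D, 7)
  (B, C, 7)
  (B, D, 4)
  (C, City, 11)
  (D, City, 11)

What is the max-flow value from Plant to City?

Augment Plant→A→C→City: bottleneck 8, flow now 8.
Augment Plant→B→C→City: bottleneck 3, flow now 11.
Augment Plant→B→D→City: bottleneck 3, flow now 14.
No augmenting path remains; maximum flow = 14.
In the residual graph, reachable from Plant: {Plant}.
Min-cut edges: Plant→A (8), Plant→B (6); capacity 8 + 6 = 14.
This cut is saturated, so no flow can exceed 14.

14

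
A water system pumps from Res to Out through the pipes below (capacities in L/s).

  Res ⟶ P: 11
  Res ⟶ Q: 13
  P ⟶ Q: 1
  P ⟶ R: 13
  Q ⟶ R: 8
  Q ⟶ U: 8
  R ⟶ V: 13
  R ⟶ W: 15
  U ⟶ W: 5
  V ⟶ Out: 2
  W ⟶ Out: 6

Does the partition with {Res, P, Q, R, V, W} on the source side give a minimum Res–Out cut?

No — its capacity is 16, but the minimum cut has capacity 8.

Given cut capacity: 8 + 2 + 6 = 16.
Augment Res→P→R→V→Out: bottleneck 2, flow now 2.
Augment Res→P→R→W→Out: bottleneck 6, flow now 8.
No augmenting path remains; maximum flow = 8.
In the residual graph, reachable from Res: {Res, P, Q, R, U, V, W}.
Min-cut edges: V→Out (2), W→Out (6); capacity 2 + 6 = 8.
Cut capacity 16 exceeds the max flow 8, so it is not minimum.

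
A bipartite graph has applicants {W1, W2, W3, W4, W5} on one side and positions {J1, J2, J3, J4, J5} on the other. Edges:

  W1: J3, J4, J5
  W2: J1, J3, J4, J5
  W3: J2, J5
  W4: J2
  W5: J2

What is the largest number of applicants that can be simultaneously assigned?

4

Unit-capacity flow: source→left, listed edges, right→sink; max matching = max flow.
Augmenting path W1→J3 (+1); matched 1.
Augmenting path W2→J1 (+1); matched 2.
Augmenting path W3→J2 (+1); matched 3.
Augmenting path W4→J2→W3→J5 (+1); matched 4.
No augmenting path remains; maximum matching = 4.
König certificate: {W1, W2, W3, J2} is a vertex cover of size 4 (every listed pair touches it), so no matching can be larger.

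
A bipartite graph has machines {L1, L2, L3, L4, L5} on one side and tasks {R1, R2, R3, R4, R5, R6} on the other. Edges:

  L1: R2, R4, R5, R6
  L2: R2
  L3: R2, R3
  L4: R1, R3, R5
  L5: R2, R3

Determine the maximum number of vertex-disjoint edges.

4

Unit-capacity flow: source→left, listed edges, right→sink; max matching = max flow.
Augmenting path L1→R2 (+1); matched 1.
Augmenting path L3→R3 (+1); matched 2.
Augmenting path L4→R1 (+1); matched 3.
Augmenting path L2→R2→L1→R4 (+1); matched 4.
No augmenting path remains; maximum matching = 4.
König certificate: {L1, L4, R2, R3} is a vertex cover of size 4 (every listed pair touches it), so no matching can be larger.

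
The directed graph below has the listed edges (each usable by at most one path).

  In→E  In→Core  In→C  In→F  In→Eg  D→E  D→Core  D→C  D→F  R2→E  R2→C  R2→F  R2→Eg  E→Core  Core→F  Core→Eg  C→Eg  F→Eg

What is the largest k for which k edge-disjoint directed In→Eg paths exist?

4

Assign every edge capacity 1; by Menger, the answer equals the max flow.
Path In→Eg (+1); total 1.
Path In→Core→Eg (+1); total 2.
Path In→C→Eg (+1); total 3.
Path In→F→Eg (+1); total 4.
No residual In→Eg path; max flow = 4.
Certifying cut of size 4: {Core→Eg, F→Eg, In→C, In→Eg}.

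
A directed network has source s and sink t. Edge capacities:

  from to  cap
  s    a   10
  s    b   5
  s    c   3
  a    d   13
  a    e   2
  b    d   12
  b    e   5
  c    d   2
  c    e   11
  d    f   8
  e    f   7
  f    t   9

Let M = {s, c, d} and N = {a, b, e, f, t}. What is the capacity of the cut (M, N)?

34

Edges leaving {s, c, d}: s→a (10), s→b (5), c→e (11), d→f (8).
Cut capacity = 10 + 5 + 11 + 8 = 34.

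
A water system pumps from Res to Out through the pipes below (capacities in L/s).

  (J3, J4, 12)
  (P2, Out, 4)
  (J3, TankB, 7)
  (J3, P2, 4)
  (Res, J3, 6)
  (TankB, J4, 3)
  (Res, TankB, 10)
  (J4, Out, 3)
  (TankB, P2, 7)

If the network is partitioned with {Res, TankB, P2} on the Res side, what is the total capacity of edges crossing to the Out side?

13

Edges leaving {Res, TankB, P2}: Res→J3 (6), TankB→J4 (3), P2→Out (4).
Cut capacity = 6 + 3 + 4 = 13.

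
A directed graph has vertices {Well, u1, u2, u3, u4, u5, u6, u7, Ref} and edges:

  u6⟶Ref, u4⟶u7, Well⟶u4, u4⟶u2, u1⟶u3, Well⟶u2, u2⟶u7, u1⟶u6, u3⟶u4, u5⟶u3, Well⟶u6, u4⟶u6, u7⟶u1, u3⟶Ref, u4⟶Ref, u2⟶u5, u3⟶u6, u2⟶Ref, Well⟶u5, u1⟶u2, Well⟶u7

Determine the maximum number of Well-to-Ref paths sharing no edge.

Assign every edge capacity 1; by Menger, the answer equals the max flow.
Path Well→u2→Ref (+1); total 1.
Path Well→u4→Ref (+1); total 2.
Path Well→u6→Ref (+1); total 3.
Path Well→u5→u3→Ref (+1); total 4.
No residual Well→Ref path; max flow = 4.
Certifying cut of size 4: {u2→Ref, u3→Ref, u4→Ref, u6→Ref}.

4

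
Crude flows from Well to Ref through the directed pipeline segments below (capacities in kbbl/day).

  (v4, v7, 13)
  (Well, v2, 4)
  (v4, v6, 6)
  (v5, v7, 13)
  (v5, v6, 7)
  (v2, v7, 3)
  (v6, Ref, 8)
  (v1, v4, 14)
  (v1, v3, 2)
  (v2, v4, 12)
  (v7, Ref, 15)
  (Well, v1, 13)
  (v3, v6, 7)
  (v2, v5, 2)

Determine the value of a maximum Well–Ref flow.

Augment Well→v2→v7→Ref: bottleneck 3, flow now 3.
Augment Well→v1→v3→v6→Ref: bottleneck 2, flow now 5.
Augment Well→v1→v4→v6→Ref: bottleneck 6, flow now 11.
Augment Well→v1→v4→v7→Ref: bottleneck 5, flow now 16.
Augment Well→v2→v4→v7→Ref: bottleneck 1, flow now 17.
No augmenting path remains; maximum flow = 17.
In the residual graph, reachable from Well: {Well}.
Min-cut edges: Well→v1 (13), Well→v2 (4); capacity 13 + 4 = 17.
This cut is saturated, so no flow can exceed 17.

17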